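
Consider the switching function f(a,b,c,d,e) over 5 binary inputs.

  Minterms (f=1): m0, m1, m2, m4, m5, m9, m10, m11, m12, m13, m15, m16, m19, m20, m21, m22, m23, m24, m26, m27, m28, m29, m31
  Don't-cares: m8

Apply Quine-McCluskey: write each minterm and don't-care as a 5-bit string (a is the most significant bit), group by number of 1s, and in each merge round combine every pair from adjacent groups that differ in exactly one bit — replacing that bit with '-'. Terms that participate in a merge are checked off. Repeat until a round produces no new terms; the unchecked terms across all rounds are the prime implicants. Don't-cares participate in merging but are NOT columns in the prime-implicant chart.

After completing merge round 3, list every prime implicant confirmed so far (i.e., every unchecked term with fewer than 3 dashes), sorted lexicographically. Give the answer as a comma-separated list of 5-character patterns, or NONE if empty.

-1-11, -10-0, -101-, -11-1, 0-0-0, 01--1, 010--, 1--11, 1-1-1, 101--

[col 0] 00000*, 00001*, 00010*, 00100*, 00101*, 01000*, 01001*, 01010*, 01011*, 01100*, 01101*, 01111*, 10000*, 10011*, 10100*, 10101*, 10110*, 10111*, 11000*, 11010*, 11011*, 11100*, 11101*, 11111*
[col 1] -0000*, -0100*, -0101*, -1000*, -1010*, -1011*, -1100*, -1101*, -1111*, 0-000*, 0-001*, 0-010*, 0-100*, 0-101*, 00-00*, 00-01*, 000-0*, 0000-*, 0010-*, 01-00*, 01-01*, 01-11*, 010-0*, 010-1*, 0100-*, 0101-*, 011-1*, 0110-*, 1-000*, 1-011*, 1-100*, 1-101*, 1-111*, 10-00*, 10-11*, 101-0*, 101-1*, 1010-*, 1011-*, 11-00*, 11-11*, 110-0*, 1101-*, 111-1*, 1110-*
[col 2] --000*, --100*, --101*, -0-00*, -010-*, -1-00*, -1-11, -10-0, -101-, -11-1, -110-*, 0--00*, 0--01*, 0-0-0, 0-00-*, 0-10-*, 00-0-*, 01--1, 01-0-*, 010--, 1--00*, 1--11, 1-1-1, 1-10-*, 101--
[col 3] ---00, --10-, 0--0-
Prime implicants: ---00, --10-, -1-11, -10-0, -101-, -11-1, 0--0-, 0-0-0, 01--1, 010--, 1--11, 1-1-1, 101--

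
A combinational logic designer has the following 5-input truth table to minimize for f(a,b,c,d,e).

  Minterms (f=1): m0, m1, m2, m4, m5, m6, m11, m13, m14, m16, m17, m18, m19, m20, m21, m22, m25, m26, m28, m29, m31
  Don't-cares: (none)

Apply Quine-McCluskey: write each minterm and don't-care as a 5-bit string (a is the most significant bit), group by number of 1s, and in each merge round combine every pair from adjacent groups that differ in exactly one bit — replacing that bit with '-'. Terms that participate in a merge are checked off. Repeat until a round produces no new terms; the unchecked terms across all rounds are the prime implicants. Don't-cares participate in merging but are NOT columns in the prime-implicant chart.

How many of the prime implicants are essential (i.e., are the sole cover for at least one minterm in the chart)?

10

Round 0: 00000✓ 00001✓ 00010✓ 00100✓ 00101✓ 00110✓ 01011 01101✓ 01110✓ 10000✓ 10001✓ 10010✓ 10011✓ 10100✓ 10101✓ 10110✓ 11001✓ 11010✓ 11100✓ 11101✓ 11111✓
Round 1: -0000✓ -0001✓ -0010✓ -0100✓ -0101✓ -0110✓ -1101✓ 0-101✓ 0-110 00-00✓ 00-01✓ 00-10✓ 000-0✓ 0000-✓ 001-0✓ 0010-✓ 1-001✓ 1-010 1-100✓ 1-101✓ 10-00✓ 10-01✓ 10-10✓ 100-0✓ 100-1✓ 1000-✓ 1001-✓ 101-0✓ 1010-✓ 11-01✓ 111-1 1110-✓
Round 2: --101 -0-00✓ -0-01✓ -0-10✓ -00-0✓ -000-✓ -01-0✓ -010-✓ 00--0✓ 00-0-✓ 1--01 1-10- 10--0✓ 10-0-✓ 100--
Round 3: -0--0 -0-0-
PIs = {--101, -0--0, -0-0-, 0-110, 01011, 1--01, 1-010, 1-10-, 100--, 111-1}
Coverage chart:
  m0: -0--0,-0-0-
  m1: -0-0- ←essential
  m2: -0--0 ←essential
  m4: -0--0,-0-0-
  m5: --101,-0-0-
  m6: -0--0,0-110
  m11: 01011 ←essential
  m13: --101 ←essential
  m14: 0-110 ←essential
  m16: -0--0,-0-0-,100--
  m17: -0-0-,1--01,100--
  m18: -0--0,1-010,100--
  m19: 100-- ←essential
  m20: -0--0,-0-0-,1-10-
  m21: --101,-0-0-,1--01,1-10-
  m22: -0--0 ←essential
  m25: 1--01 ←essential
  m26: 1-010 ←essential
  m28: 1-10- ←essential
  m29: --101,1--01,1-10-,111-1
  m31: 111-1 ←essential
Essential: --101, -0--0, -0-0-, 0-110, 01011, 1--01, 1-010, 1-10-, 100--, 111-1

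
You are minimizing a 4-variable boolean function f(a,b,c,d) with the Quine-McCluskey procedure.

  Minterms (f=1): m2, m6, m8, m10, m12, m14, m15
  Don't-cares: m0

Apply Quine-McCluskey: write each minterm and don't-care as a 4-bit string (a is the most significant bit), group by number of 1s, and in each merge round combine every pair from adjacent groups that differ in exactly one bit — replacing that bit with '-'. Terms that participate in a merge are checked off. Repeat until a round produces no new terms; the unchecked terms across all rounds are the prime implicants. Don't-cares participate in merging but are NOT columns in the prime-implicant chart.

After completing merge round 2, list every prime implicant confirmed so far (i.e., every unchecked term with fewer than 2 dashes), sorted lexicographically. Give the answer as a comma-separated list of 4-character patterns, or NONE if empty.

111-

size-2^0 implicants → 0000(✓)  0010(✓)  0110(✓)  1000(✓)  1010(✓)  1100(✓)  1110(✓)  1111(✓)
size-2^1 implicants → -000(✓)  -010(✓)  -110(✓)  0-10(✓)  00-0(✓)  1-00(✓)  1-10(✓)  10-0(✓)  11-0(✓)  111-
size-2^2 implicants → --10  -0-0  1--0
Unchecked terms (primes): --10, -0-0, 1--0, 111-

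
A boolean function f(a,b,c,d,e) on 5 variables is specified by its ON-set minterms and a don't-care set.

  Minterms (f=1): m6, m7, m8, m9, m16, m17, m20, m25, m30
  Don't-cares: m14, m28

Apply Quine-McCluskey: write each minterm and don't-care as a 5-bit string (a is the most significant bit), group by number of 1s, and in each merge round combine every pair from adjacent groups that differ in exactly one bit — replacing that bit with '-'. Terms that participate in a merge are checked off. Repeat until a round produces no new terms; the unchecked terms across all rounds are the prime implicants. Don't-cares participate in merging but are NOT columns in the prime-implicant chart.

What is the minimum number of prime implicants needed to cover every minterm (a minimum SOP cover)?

5

Round 0: 00110✓ 00111✓ 01000✓ 01001✓ 01110✓ 10000✓ 10001✓ 10100✓ 11001✓ 11100✓ 11110✓
Round 1: -1001 -1110 0-110 0011- 0100- 1-001 1-100 10-00 1000- 111-0
PIs = {-1001, -1110, 0-110, 0011-, 0100-, 1-001, 1-100, 10-00, 1000-, 111-0}
Coverage chart:
  m6: 0-110,0011-
  m7: 0011- ←essential
  m8: 0100- ←essential
  m9: -1001,0100-
  m16: 10-00,1000-
  m17: 1-001,1000-
  m20: 1-100,10-00
  m25: -1001,1-001
  m30: -1110,111-0
Essential: 0011-, 0100-
Petrick residual → -1110, 1-001, 10-00
Min cover (5 terms): bcde' + a'b'cd + a'bc'd' + ac'd'e + ab'd'e'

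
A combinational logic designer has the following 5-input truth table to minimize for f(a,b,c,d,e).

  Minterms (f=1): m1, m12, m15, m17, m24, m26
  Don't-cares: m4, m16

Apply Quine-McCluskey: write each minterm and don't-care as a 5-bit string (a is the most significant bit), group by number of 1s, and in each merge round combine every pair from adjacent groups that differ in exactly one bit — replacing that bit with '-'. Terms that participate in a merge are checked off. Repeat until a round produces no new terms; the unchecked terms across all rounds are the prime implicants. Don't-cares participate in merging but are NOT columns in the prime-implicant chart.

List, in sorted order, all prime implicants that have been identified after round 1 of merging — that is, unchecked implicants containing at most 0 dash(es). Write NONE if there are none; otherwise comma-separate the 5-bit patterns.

Round 0: 00001✓ 00100✓ 01100✓ 01111 10000✓ 10001✓ 11000✓ 11010✓
Round 1: -0001 0-100 1-000 1000- 110-0
PIs = {-0001, 0-100, 01111, 1-000, 1000-, 110-0}

01111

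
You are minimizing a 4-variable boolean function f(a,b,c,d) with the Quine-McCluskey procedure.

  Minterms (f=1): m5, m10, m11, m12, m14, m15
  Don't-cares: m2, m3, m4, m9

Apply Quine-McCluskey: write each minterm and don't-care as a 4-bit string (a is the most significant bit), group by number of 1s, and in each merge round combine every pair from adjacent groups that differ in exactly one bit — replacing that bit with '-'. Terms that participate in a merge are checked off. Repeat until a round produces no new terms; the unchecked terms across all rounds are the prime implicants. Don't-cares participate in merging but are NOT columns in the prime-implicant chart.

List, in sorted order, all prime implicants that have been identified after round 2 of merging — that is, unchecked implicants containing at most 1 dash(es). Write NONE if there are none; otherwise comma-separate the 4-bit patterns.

-100, 010-, 10-1, 11-0

Round 0: 0010✓ 0011✓ 0100✓ 0101✓ 1001✓ 1010✓ 1011✓ 1100✓ 1110✓ 1111✓
Round 1: -010✓ -011✓ -100 001-✓ 010- 1-10✓ 1-11✓ 10-1 101-✓ 11-0 111-✓
Round 2: -01- 1-1-
PIs = {-01-, -100, 010-, 1-1-, 10-1, 11-0}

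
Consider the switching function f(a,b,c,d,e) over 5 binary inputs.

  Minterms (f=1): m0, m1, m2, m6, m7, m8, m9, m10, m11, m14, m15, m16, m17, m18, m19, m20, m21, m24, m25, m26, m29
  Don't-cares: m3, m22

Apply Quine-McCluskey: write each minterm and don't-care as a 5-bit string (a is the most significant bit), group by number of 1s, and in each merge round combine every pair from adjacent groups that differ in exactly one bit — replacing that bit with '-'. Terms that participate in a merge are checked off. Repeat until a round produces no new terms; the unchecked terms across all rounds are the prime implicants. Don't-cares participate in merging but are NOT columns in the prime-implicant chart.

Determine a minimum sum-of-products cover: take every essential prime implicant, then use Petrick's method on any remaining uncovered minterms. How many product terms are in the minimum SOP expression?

6

[col 0] 00000*, 00001*, 00010*, 00011*, 00110*, 00111*, 01000*, 01001*, 01010*, 01011*, 01110*, 01111*, 10000*, 10001*, 10010*, 10011*, 10100*, 10101*, 10110*, 11000*, 11001*, 11010*, 11101*
[col 1] -0000*, -0001*, -0010*, -0011*, -0110*, -1000*, -1001*, -1010*, 0-000*, 0-001*, 0-010*, 0-011*, 0-110*, 0-111*, 00-10*, 00-11*, 000-0*, 000-1*, 0000-*, 0001-*, 0011-*, 01-10*, 01-11*, 010-0*, 010-1*, 0100-*, 0101-*, 0111-*, 1-000*, 1-001*, 1-010*, 1-101*, 10-00*, 10-01*, 10-10*, 100-0*, 100-1*, 1000-*, 1001-*, 101-0*, 1010-*, 11-01*, 110-0*, 1100-*
[col 2] --000*, --001*, --010*, -0-10, -00-0*, -00-1*, -000-*, -001-*, -10-0*, -100-*, 0--10*, 0--11*, 0-0-0*, 0-0-1*, 0-00-*, 0-01-*, 0-11-*, 00-1-*, 000--*, 01-1-*, 010--*, 1--01, 1-0-0*, 1-00-*, 10--0, 10-0-, 100--*
[col 3] --0-0, --00-, -00--, 0--1-, 0-0--
Prime implicants: --0-0, --00-, -0-10, -00--, 0--1-, 0-0--, 1--01, 10--0, 10-0-
PI chart (minterm → PIs covering it):
  0 | --0-0,--00-,-00--,0-0--
  1 | --00-,-00--,0-0--
  2 | --0-0,-0-10,-00--,0--1-,0-0--
  6 | -0-10,0--1-
  7 | 0--1-  (sole → essential)
  8 | --0-0,--00-,0-0--
  9 | --00-,0-0--
  10 | --0-0,0--1-,0-0--
  11 | 0--1-,0-0--
  14 | 0--1-  (sole → essential)
  15 | 0--1-  (sole → essential)
  16 | --0-0,--00-,-00--,10--0,10-0-
  17 | --00-,-00--,1--01,10-0-
  18 | --0-0,-0-10,-00--,10--0
  19 | -00--  (sole → essential)
  20 | 10--0,10-0-
  21 | 1--01,10-0-
  24 | --0-0,--00-
  25 | --00-,1--01
  26 | --0-0  (sole → essential)
  29 | 1--01  (sole → essential)
Essential prime implicants: --0-0, -00--, 0--1-, 1--01
Petrick residual → --00-, 10--0
Minimum SOP uses 6 PIs: c'e' + c'd' + b'c' + a'd + ad'e + ab'e'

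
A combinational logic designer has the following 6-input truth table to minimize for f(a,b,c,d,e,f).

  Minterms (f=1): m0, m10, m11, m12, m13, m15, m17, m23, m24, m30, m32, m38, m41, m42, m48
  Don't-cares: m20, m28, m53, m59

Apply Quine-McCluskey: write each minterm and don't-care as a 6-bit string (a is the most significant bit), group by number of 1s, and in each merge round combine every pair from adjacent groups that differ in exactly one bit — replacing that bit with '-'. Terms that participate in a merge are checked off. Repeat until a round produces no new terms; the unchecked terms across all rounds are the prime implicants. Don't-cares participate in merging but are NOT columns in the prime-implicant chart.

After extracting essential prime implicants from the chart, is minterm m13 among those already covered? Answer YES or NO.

NO

Round 0: 000000✓ 001010✓ 001011✓ 001100✓ 001101✓ 001111✓ 010001 010100✓ 010111 011000✓ 011100✓ 011110✓ 100000✓ 100110 101001 101010✓ 110000✓ 110101 111011
Round 1: -00000 -01010 0-1100 001-11 00101- 0011-1 00110- 01-100 011-00 0111-0 1-0000
PIs = {-00000, -01010, 0-1100, 001-11, 00101-, 0011-1, 00110-, 01-100, 010001, 010111, 011-00, 0111-0, 1-0000, 100110, 101001, 110101, 111011}
Coverage chart:
  m0: -00000 ←essential
  m10: -01010,00101-
  m11: 001-11,00101-
  m12: 0-1100,00110-
  m13: 0011-1,00110-
  m15: 001-11,0011-1
  m17: 010001 ←essential
  m23: 010111 ←essential
  m24: 011-00 ←essential
  m30: 0111-0 ←essential
  m32: -00000,1-0000
  m38: 100110 ←essential
  m41: 101001 ←essential
  m42: -01010 ←essential
  m48: 1-0000 ←essential
Essential: -00000, -01010, 010001, 010111, 011-00, 0111-0, 1-0000, 100110, 101001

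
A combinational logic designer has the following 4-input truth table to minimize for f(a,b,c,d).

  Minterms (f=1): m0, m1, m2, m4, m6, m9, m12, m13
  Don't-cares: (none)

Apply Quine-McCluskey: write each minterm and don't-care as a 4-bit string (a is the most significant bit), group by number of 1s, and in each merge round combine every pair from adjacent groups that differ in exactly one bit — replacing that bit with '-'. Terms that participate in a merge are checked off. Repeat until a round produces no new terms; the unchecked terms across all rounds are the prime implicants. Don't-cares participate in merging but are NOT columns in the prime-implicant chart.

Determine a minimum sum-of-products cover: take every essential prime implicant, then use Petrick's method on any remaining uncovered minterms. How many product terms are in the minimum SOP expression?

Round 0: 0000✓ 0001✓ 0010✓ 0100✓ 0110✓ 1001✓ 1100✓ 1101✓
Round 1: -001 -100 0-00✓ 0-10✓ 00-0✓ 000- 01-0✓ 1-01 110-
Round 2: 0--0
PIs = {-001, -100, 0--0, 000-, 1-01, 110-}
Coverage chart:
  m0: 0--0,000-
  m1: -001,000-
  m2: 0--0 ←essential
  m4: -100,0--0
  m6: 0--0 ←essential
  m9: -001,1-01
  m12: -100,110-
  m13: 1-01,110-
Essential: 0--0
Petrick residual → -001, 110-
Min cover (3 terms): b'c'd + a'd' + abc'

3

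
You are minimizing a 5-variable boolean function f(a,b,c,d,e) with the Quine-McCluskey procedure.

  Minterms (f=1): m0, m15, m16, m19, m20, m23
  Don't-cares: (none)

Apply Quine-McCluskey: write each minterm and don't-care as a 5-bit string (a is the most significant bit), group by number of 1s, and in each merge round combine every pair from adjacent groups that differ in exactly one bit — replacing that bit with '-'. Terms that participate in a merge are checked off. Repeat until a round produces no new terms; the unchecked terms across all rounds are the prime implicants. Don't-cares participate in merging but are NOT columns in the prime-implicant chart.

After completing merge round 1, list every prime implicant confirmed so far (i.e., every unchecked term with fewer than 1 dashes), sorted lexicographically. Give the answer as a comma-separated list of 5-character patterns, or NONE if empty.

01111

[col 0] 00000*, 01111, 10000*, 10011*, 10100*, 10111*
[col 1] -0000, 10-00, 10-11
Prime implicants: -0000, 01111, 10-00, 10-11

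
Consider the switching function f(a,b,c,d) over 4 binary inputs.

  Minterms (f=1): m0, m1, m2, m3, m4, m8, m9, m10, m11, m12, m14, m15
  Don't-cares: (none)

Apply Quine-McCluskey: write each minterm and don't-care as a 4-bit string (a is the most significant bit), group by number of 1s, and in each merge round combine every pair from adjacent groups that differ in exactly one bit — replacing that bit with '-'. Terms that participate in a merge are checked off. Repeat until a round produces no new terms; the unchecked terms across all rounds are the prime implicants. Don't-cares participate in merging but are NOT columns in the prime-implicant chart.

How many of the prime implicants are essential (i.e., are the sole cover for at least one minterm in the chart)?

3

size-2^0 implicants → 0000(✓)  0001(✓)  0010(✓)  0011(✓)  0100(✓)  1000(✓)  1001(✓)  1010(✓)  1011(✓)  1100(✓)  1110(✓)  1111(✓)
size-2^1 implicants → -000(✓)  -001(✓)  -010(✓)  -011(✓)  -100(✓)  0-00(✓)  00-0(✓)  00-1(✓)  000-(✓)  001-(✓)  1-00(✓)  1-10(✓)  1-11(✓)  10-0(✓)  10-1(✓)  100-(✓)  101-(✓)  11-0(✓)  111-(✓)
size-2^2 implicants → --00  -0-0(✓)  -0-1(✓)  -00-(✓)  -01-(✓)  00--(✓)  1--0  1-1-  10--(✓)
size-2^3 implicants → -0--
Unchecked terms (primes): --00, -0--, 1--0, 1-1-
Minterm coverage:
  m0 ⊆ --00,-0--
  m1 ⊆ -0-- [E]
  m2 ⊆ -0-- [E]
  m3 ⊆ -0-- [E]
  m4 ⊆ --00 [E]
  m8 ⊆ --00,-0--,1--0
  m9 ⊆ -0-- [E]
  m10 ⊆ -0--,1--0,1-1-
  m11 ⊆ -0--,1-1-
  m12 ⊆ --00,1--0
  m14 ⊆ 1--0,1-1-
  m15 ⊆ 1-1- [E]
E = {--00, -0--, 1-1-}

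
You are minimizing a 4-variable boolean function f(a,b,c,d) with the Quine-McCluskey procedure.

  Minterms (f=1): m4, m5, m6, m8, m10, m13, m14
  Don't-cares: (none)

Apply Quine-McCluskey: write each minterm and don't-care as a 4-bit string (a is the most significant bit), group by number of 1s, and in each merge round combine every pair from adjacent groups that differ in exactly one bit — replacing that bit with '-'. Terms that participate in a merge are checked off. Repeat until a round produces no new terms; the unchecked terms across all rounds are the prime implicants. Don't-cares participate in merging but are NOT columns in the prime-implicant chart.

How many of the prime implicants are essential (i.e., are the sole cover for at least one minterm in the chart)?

Round 0: 0100✓ 0101✓ 0110✓ 1000✓ 1010✓ 1101✓ 1110✓
Round 1: -101 -110 01-0 010- 1-10 10-0
PIs = {-101, -110, 01-0, 010-, 1-10, 10-0}
Coverage chart:
  m4: 01-0,010-
  m5: -101,010-
  m6: -110,01-0
  m8: 10-0 ←essential
  m10: 1-10,10-0
  m13: -101 ←essential
  m14: -110,1-10
Essential: -101, 10-0

2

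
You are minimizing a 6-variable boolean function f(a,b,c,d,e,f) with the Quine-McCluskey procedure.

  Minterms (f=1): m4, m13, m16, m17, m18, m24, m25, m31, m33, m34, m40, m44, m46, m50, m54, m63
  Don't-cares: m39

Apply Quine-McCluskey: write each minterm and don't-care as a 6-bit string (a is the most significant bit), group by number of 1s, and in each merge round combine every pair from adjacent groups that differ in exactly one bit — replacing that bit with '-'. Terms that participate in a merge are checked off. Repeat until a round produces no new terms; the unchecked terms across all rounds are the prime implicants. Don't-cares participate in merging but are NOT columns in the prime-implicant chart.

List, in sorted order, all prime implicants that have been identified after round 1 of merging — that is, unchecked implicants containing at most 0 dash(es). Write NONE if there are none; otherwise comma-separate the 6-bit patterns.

000100, 001101, 100001, 100111

[col 0] 000100, 001101, 010000*, 010001*, 010010*, 011000*, 011001*, 011111*, 100001, 100010*, 100111, 101000*, 101100*, 101110*, 110010*, 110110*, 111111*
[col 1] -10010, -11111, 01-000*, 01-001*, 0100-0, 01000-*, 01100-*, 1-0010, 101-00, 1011-0, 110-10
[col 2] 01-00-
Prime implicants: -10010, -11111, 000100, 001101, 01-00-, 0100-0, 1-0010, 100001, 100111, 101-00, 1011-0, 110-10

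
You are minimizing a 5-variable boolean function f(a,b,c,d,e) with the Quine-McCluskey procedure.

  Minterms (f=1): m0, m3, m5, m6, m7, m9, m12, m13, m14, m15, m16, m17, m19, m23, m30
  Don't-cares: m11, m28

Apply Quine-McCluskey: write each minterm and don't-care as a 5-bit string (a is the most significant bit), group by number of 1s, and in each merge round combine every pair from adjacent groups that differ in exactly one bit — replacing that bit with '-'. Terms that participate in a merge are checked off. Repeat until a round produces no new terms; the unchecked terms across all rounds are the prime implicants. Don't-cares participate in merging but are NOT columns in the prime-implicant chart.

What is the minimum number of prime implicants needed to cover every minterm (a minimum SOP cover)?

size-2^0 implicants → 00000(✓)  00011(✓)  00101(✓)  00110(✓)  00111(✓)  01001(✓)  01011(✓)  01100(✓)  01101(✓)  01110(✓)  01111(✓)  10000(✓)  10001(✓)  10011(✓)  10111(✓)  11100(✓)  11110(✓)
size-2^1 implicants → -0000  -0011(✓)  -0111(✓)  -1100(✓)  -1110(✓)  0-011(✓)  0-101(✓)  0-110(✓)  0-111(✓)  00-11(✓)  001-1(✓)  0011-(✓)  01-01(✓)  01-11(✓)  010-1(✓)  011-0(✓)  011-1(✓)  0110-(✓)  0111-(✓)  10-11(✓)  100-1  1000-  111-0(✓)
size-2^2 implicants → -0-11  -11-0  0--11  0-1-1  0-11-  01--1  011--
Unchecked terms (primes): -0-11, -0000, -11-0, 0--11, 0-1-1, 0-11-, 01--1, 011--, 100-1, 1000-
Minterm coverage:
  m0 ⊆ -0000 [E]
  m3 ⊆ -0-11,0--11
  m5 ⊆ 0-1-1 [E]
  m6 ⊆ 0-11- [E]
  m7 ⊆ -0-11,0--11,0-1-1,0-11-
  m9 ⊆ 01--1 [E]
  m12 ⊆ -11-0,011--
  m13 ⊆ 0-1-1,01--1,011--
  m14 ⊆ -11-0,0-11-,011--
  m15 ⊆ 0--11,0-1-1,0-11-,01--1,011--
  m16 ⊆ -0000,1000-
  m17 ⊆ 100-1,1000-
  m19 ⊆ -0-11,100-1
  m23 ⊆ -0-11 [E]
  m30 ⊆ -11-0 [E]
E = {-0-11, -0000, -11-0, 0-1-1, 0-11-, 01--1}
Petrick residual → 100-1
Cover = b'de + b'c'd'e' + bce' + a'ce + a'cd + a'be + ab'c'e  |cover|=7

7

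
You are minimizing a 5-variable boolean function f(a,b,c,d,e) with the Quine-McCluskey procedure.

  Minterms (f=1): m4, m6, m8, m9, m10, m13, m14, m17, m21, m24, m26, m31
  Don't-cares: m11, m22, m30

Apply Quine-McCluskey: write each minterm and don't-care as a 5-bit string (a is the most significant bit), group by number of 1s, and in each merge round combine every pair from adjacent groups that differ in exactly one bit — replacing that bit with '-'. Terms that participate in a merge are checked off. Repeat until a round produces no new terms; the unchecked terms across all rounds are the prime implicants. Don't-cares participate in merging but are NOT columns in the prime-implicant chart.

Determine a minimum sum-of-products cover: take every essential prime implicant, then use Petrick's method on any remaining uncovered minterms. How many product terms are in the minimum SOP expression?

6

[col 0] 00100*, 00110*, 01000*, 01001*, 01010*, 01011*, 01101*, 01110*, 10001*, 10101*, 10110*, 11000*, 11010*, 11110*, 11111*
[col 1] -0110*, -1000*, -1010*, -1110*, 0-110*, 001-0, 01-01, 01-10*, 010-0*, 010-1*, 0100-*, 0101-*, 1-110*, 10-01, 11-10*, 110-0*, 1111-
[col 2] --110, -1-10, -10-0, 010--
Prime implicants: --110, -1-10, -10-0, 001-0, 01-01, 010--, 10-01, 1111-
PI chart (minterm → PIs covering it):
  4 | 001-0  (sole → essential)
  6 | --110,001-0
  8 | -10-0,010--
  9 | 01-01,010--
  10 | -1-10,-10-0,010--
  13 | 01-01  (sole → essential)
  14 | --110,-1-10
  17 | 10-01  (sole → essential)
  21 | 10-01  (sole → essential)
  24 | -10-0  (sole → essential)
  26 | -1-10,-10-0
  31 | 1111-  (sole → essential)
Essential prime implicants: -10-0, 001-0, 01-01, 10-01, 1111-
Petrick residual → --110
Minimum SOP uses 6 PIs: cde' + bc'e' + a'b'ce' + a'bd'e + ab'd'e + abcd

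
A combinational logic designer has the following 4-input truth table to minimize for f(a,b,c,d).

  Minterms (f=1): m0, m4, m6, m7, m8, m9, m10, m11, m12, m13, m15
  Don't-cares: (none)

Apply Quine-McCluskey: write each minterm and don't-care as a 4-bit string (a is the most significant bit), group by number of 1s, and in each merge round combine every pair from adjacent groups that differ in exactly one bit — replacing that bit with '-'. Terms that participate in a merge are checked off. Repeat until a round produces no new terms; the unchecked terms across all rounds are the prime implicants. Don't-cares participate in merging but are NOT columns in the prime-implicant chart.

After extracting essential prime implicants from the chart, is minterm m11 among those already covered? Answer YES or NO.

Round 0: 0000✓ 0100✓ 0110✓ 0111✓ 1000✓ 1001✓ 1010✓ 1011✓ 1100✓ 1101✓ 1111✓
Round 1: -000✓ -100✓ -111 0-00✓ 01-0 011- 1-00✓ 1-01✓ 1-11✓ 10-0✓ 10-1✓ 100-✓ 101-✓ 11-1✓ 110-✓
Round 2: --00 1--1 1-0- 10--
PIs = {--00, -111, 01-0, 011-, 1--1, 1-0-, 10--}
Coverage chart:
  m0: --00 ←essential
  m4: --00,01-0
  m6: 01-0,011-
  m7: -111,011-
  m8: --00,1-0-,10--
  m9: 1--1,1-0-,10--
  m10: 10-- ←essential
  m11: 1--1,10--
  m12: --00,1-0-
  m13: 1--1,1-0-
  m15: -111,1--1
Essential: --00, 10--

YES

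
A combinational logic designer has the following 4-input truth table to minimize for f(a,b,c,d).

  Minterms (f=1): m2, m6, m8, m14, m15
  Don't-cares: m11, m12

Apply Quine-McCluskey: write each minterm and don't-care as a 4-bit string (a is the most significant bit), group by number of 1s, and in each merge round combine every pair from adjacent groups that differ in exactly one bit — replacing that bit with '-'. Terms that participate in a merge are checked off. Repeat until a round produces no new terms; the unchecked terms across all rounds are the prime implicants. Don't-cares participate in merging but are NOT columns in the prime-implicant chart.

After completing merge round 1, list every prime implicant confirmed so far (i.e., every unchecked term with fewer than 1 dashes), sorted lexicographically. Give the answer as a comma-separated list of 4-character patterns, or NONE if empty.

Round 0: 0010✓ 0110✓ 1000✓ 1011✓ 1100✓ 1110✓ 1111✓
Round 1: -110 0-10 1-00 1-11 11-0 111-
PIs = {-110, 0-10, 1-00, 1-11, 11-0, 111-}

NONE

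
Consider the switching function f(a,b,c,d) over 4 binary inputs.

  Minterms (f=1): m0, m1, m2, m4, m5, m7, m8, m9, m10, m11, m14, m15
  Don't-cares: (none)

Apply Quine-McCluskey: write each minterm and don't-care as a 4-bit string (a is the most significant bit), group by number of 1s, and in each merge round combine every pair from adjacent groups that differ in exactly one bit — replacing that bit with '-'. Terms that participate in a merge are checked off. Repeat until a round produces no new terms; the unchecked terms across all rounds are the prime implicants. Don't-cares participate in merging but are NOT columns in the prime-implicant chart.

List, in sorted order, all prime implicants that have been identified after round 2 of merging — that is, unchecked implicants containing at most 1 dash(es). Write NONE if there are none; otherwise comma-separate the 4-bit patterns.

-111, 01-1

Round 0: 0000✓ 0001✓ 0010✓ 0100✓ 0101✓ 0111✓ 1000✓ 1001✓ 1010✓ 1011✓ 1110✓ 1111✓
Round 1: -000✓ -001✓ -010✓ -111 0-00✓ 0-01✓ 00-0✓ 000-✓ 01-1 010-✓ 1-10✓ 1-11✓ 10-0✓ 10-1✓ 100-✓ 101-✓ 111-✓
Round 2: -0-0 -00- 0-0- 1-1- 10--
PIs = {-0-0, -00-, -111, 0-0-, 01-1, 1-1-, 10--}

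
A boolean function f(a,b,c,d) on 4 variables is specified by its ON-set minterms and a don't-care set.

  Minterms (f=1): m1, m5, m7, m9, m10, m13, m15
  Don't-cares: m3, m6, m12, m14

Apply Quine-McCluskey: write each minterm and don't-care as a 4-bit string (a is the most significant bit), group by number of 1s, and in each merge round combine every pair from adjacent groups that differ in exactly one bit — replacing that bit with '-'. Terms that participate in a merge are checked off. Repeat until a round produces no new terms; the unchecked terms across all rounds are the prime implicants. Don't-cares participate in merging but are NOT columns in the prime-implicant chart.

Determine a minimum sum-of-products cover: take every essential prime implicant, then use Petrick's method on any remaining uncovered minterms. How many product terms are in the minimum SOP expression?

Round 0: 0001✓ 0011✓ 0101✓ 0110✓ 0111✓ 1001✓ 1010✓ 1100✓ 1101✓ 1110✓ 1111✓
Round 1: -001✓ -101✓ -110✓ -111✓ 0-01✓ 0-11✓ 00-1✓ 01-1✓ 011-✓ 1-01✓ 1-10 11-0✓ 11-1✓ 110-✓ 111-✓
Round 2: --01 -1-1 -11- 0--1 11--
PIs = {--01, -1-1, -11-, 0--1, 1-10, 11--}
Coverage chart:
  m1: --01,0--1
  m5: --01,-1-1,0--1
  m7: -1-1,-11-,0--1
  m9: --01 ←essential
  m10: 1-10 ←essential
  m13: --01,-1-1,11--
  m15: -1-1,-11-,11--
Essential: --01, 1-10
Petrick residual → -1-1
Min cover (3 terms): c'd + bd + acd'

3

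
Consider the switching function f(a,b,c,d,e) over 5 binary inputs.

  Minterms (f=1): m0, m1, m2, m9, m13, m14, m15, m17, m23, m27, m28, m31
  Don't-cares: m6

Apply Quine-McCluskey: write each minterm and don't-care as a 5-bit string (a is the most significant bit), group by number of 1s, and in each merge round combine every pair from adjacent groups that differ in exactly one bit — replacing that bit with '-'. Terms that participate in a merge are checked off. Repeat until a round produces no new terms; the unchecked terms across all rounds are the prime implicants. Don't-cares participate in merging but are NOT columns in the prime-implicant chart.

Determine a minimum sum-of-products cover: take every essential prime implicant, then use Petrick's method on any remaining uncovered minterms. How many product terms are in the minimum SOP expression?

7

[col 0] 00000*, 00001*, 00010*, 00110*, 01001*, 01101*, 01110*, 01111*, 10001*, 10111*, 11011*, 11100, 11111*
[col 1] -0001, -1111, 0-001, 0-110, 00-10, 000-0, 0000-, 01-01, 011-1, 0111-, 1-111, 11-11
Prime implicants: -0001, -1111, 0-001, 0-110, 00-10, 000-0, 0000-, 01-01, 011-1, 0111-, 1-111, 11-11, 11100
PI chart (minterm → PIs covering it):
  0 | 000-0,0000-
  1 | -0001,0-001,0000-
  2 | 00-10,000-0
  9 | 0-001,01-01
  13 | 01-01,011-1
  14 | 0-110,0111-
  15 | -1111,011-1,0111-
  17 | -0001  (sole → essential)
  23 | 1-111  (sole → essential)
  27 | 11-11  (sole → essential)
  28 | 11100  (sole → essential)
  31 | -1111,1-111,11-11
Essential prime implicants: -0001, 1-111, 11-11, 11100
Petrick residual → 000-0, 01-01, 0111-
Minimum SOP uses 7 PIs: b'c'd'e + a'b'c'e' + a'bd'e + a'bcd + acde + abde + abcd'e'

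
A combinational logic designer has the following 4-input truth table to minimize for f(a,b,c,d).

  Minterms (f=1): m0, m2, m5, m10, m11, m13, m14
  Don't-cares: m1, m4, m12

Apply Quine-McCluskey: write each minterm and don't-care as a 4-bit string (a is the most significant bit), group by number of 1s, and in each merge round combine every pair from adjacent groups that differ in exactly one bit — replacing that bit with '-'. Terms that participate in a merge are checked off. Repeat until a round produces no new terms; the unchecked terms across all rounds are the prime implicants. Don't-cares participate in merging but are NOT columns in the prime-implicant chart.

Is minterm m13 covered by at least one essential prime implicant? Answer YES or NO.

size-2^0 implicants → 0000(✓)  0001(✓)  0010(✓)  0100(✓)  0101(✓)  1010(✓)  1011(✓)  1100(✓)  1101(✓)  1110(✓)
size-2^1 implicants → -010  -100(✓)  -101(✓)  0-00(✓)  0-01(✓)  00-0  000-(✓)  010-(✓)  1-10  101-  11-0  110-(✓)
size-2^2 implicants → -10-  0-0-
Unchecked terms (primes): -010, -10-, 0-0-, 00-0, 1-10, 101-, 11-0
Minterm coverage:
  m0 ⊆ 0-0-,00-0
  m2 ⊆ -010,00-0
  m5 ⊆ -10-,0-0-
  m10 ⊆ -010,1-10,101-
  m11 ⊆ 101- [E]
  m13 ⊆ -10- [E]
  m14 ⊆ 1-10,11-0
E = {-10-, 101-}

YES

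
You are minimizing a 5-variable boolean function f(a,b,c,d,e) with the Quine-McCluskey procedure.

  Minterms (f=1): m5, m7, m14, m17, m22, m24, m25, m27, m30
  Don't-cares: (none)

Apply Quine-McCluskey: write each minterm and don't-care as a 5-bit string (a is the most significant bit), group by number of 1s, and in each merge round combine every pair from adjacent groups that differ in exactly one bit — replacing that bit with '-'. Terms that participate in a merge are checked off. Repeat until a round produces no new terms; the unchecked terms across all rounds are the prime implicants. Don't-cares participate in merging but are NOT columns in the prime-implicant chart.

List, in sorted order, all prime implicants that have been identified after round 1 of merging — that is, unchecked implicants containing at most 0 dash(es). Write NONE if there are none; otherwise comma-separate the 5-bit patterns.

NONE

[col 0] 00101*, 00111*, 01110*, 10001*, 10110*, 11000*, 11001*, 11011*, 11110*
[col 1] -1110, 001-1, 1-001, 1-110, 110-1, 1100-
Prime implicants: -1110, 001-1, 1-001, 1-110, 110-1, 1100-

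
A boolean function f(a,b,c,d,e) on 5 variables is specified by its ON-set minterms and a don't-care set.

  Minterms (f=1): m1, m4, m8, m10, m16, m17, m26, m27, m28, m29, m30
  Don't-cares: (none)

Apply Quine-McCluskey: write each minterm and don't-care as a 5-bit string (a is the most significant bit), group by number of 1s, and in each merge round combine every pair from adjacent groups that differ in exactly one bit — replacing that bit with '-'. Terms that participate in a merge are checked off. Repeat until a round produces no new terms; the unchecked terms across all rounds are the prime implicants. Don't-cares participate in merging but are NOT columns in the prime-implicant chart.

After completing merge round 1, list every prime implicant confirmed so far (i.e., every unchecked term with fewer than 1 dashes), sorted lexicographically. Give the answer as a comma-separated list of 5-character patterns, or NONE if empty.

[col 0] 00001*, 00100, 01000*, 01010*, 10000*, 10001*, 11010*, 11011*, 11100*, 11101*, 11110*
[col 1] -0001, -1010, 010-0, 1000-, 11-10, 1101-, 111-0, 1110-
Prime implicants: -0001, -1010, 00100, 010-0, 1000-, 11-10, 1101-, 111-0, 1110-

00100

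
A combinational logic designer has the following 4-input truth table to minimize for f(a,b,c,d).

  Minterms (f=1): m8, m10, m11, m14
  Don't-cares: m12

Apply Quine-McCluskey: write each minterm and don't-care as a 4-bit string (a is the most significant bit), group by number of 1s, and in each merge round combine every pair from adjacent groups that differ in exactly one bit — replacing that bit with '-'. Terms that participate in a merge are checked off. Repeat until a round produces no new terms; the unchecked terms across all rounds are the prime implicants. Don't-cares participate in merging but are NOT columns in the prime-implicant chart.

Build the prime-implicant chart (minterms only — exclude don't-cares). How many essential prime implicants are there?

2

[col 0] 1000*, 1010*, 1011*, 1100*, 1110*
[col 1] 1-00*, 1-10*, 10-0*, 101-, 11-0*
[col 2] 1--0
Prime implicants: 1--0, 101-
PI chart (minterm → PIs covering it):
  8 | 1--0  (sole → essential)
  10 | 1--0,101-
  11 | 101-  (sole → essential)
  14 | 1--0  (sole → essential)
Essential prime implicants: 1--0, 101-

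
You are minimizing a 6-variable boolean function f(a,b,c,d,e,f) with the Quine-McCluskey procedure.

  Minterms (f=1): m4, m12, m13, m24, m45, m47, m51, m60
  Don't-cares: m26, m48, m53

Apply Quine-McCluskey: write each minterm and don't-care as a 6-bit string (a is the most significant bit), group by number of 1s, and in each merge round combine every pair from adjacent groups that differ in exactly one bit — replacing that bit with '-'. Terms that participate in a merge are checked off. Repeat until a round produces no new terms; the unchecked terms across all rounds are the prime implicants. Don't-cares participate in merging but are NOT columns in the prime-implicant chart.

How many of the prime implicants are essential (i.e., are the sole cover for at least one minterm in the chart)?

5

size-2^0 implicants → 000100(✓)  001100(✓)  001101(✓)  011000(✓)  011010(✓)  101101(✓)  101111(✓)  110000  110011  110101  111100
size-2^1 implicants → -01101  00-100  00110-  0110-0  1011-1
Unchecked terms (primes): -01101, 00-100, 00110-, 0110-0, 1011-1, 110000, 110011, 110101, 111100
Minterm coverage:
  m4 ⊆ 00-100 [E]
  m12 ⊆ 00-100,00110-
  m13 ⊆ -01101,00110-
  m24 ⊆ 0110-0 [E]
  m45 ⊆ -01101,1011-1
  m47 ⊆ 1011-1 [E]
  m51 ⊆ 110011 [E]
  m60 ⊆ 111100 [E]
E = {00-100, 0110-0, 1011-1, 110011, 111100}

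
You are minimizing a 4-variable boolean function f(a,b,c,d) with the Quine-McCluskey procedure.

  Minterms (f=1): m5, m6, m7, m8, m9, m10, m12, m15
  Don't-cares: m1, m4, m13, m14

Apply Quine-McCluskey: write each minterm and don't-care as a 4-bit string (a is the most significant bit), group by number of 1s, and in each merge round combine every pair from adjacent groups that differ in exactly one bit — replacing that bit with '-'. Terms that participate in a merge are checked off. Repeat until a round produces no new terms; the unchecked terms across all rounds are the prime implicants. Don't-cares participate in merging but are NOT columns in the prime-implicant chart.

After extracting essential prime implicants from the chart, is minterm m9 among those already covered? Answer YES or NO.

NO

Round 0: 0001✓ 0100✓ 0101✓ 0110✓ 0111✓ 1000✓ 1001✓ 1010✓ 1100✓ 1101✓ 1110✓ 1111✓
Round 1: -001✓ -100✓ -101✓ -110✓ -111✓ 0-01✓ 01-0✓ 01-1✓ 010-✓ 011-✓ 1-00✓ 1-01✓ 1-10✓ 10-0✓ 100-✓ 11-0✓ 11-1✓ 110-✓ 111-✓
Round 2: --01 -1-0✓ -1-1✓ -10-✓ -11-✓ 01--✓ 1--0 1-0- 11--✓
Round 3: -1--
PIs = {--01, -1--, 1--0, 1-0-}
Coverage chart:
  m5: --01,-1--
  m6: -1-- ←essential
  m7: -1-- ←essential
  m8: 1--0,1-0-
  m9: --01,1-0-
  m10: 1--0 ←essential
  m12: -1--,1--0,1-0-
  m15: -1-- ←essential
Essential: -1--, 1--0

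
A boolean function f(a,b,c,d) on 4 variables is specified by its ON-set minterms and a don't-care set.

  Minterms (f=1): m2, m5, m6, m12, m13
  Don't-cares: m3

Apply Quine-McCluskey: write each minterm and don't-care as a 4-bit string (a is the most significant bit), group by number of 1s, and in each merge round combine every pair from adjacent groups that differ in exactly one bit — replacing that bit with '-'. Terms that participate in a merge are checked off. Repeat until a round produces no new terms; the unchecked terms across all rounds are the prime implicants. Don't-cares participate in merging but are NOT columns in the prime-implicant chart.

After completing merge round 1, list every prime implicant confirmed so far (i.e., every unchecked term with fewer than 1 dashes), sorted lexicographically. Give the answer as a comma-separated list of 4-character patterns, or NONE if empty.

size-2^0 implicants → 0010(✓)  0011(✓)  0101(✓)  0110(✓)  1100(✓)  1101(✓)
size-2^1 implicants → -101  0-10  001-  110-
Unchecked terms (primes): -101, 0-10, 001-, 110-

NONE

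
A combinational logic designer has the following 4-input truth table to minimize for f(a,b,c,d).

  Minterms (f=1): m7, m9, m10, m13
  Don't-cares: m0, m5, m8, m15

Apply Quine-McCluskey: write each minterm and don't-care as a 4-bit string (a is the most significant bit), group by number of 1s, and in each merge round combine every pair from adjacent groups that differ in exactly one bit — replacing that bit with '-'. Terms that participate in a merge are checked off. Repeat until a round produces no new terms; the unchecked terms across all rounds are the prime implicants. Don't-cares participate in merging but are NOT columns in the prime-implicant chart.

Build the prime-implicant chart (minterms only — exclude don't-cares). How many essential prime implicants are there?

Round 0: 0000✓ 0101✓ 0111✓ 1000✓ 1001✓ 1010✓ 1101✓ 1111✓
Round 1: -000 -101✓ -111✓ 01-1✓ 1-01 10-0 100- 11-1✓
Round 2: -1-1
PIs = {-000, -1-1, 1-01, 10-0, 100-}
Coverage chart:
  m7: -1-1 ←essential
  m9: 1-01,100-
  m10: 10-0 ←essential
  m13: -1-1,1-01
Essential: -1-1, 10-0

2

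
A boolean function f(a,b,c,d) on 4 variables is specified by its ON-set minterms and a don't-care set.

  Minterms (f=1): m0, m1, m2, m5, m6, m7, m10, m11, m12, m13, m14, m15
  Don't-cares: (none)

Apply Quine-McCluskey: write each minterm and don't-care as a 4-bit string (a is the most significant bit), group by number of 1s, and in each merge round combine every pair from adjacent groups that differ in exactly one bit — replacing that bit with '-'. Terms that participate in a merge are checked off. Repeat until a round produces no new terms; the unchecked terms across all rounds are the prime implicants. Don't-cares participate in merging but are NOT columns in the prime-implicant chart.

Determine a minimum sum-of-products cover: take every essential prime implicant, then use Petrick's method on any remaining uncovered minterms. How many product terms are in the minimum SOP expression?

Round 0: 0000✓ 0001✓ 0010✓ 0101✓ 0110✓ 0111✓ 1010✓ 1011✓ 1100✓ 1101✓ 1110✓ 1111✓
Round 1: -010✓ -101✓ -110✓ -111✓ 0-01 0-10✓ 00-0 000- 01-1✓ 011-✓ 1-10✓ 1-11✓ 101-✓ 11-0✓ 11-1✓ 110-✓ 111-✓
Round 2: --10 -1-1 -11- 1-1- 11--
PIs = {--10, -1-1, -11-, 0-01, 00-0, 000-, 1-1-, 11--}
Coverage chart:
  m0: 00-0,000-
  m1: 0-01,000-
  m2: --10,00-0
  m5: -1-1,0-01
  m6: --10,-11-
  m7: -1-1,-11-
  m10: --10,1-1-
  m11: 1-1- ←essential
  m12: 11-- ←essential
  m13: -1-1,11--
  m14: --10,-11-,1-1-,11--
  m15: -1-1,-11-,1-1-,11--
Essential: 1-1-, 11--
Petrick residual → --10, -1-1, 000-
Min cover (5 terms): cd' + bd + a'b'c' + ac + ab

5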